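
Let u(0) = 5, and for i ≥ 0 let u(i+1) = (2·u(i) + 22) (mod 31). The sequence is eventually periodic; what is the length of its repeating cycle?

5

u(0) = 5,  u(1) = 1,  u(2) = 24,  u(3) = 8,  u(4) = 7,  u(5) = 5.
The sequence repeats with period 5.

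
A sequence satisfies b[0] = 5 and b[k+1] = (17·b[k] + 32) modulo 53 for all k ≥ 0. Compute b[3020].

Computing terms: b[0] = 5,  b[1] = 11,  b[2] = 7,  b[3] = 45,  b[4] = 2,  b[5] = 13,  b[6] = 41,  b[7] = 40,  b[8] = 23,  b[9] = 52,  b[10] = 15,  b[11] = 22,  b[12] = 35,  b[13] = 44,  b[14] = 38,  b[15] = 42,  b[16] = 4,  b[17] = 47,  b[18] = 36,  b[19] = 8,  b[20] = 9,  b[21] = 26,  b[22] = 50,  b[23] = 34,  b[24] = 27,  b[25] = 14,  b[26] = 5.
The sequence repeats with period 26.
So b[3020] = b[0 + ((3020-0) mod 26)] = b[4] = 2.

2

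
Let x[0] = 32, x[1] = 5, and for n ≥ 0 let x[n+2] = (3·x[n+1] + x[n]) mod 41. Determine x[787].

Listing terms: x[0] = 32,  x[1] = 5,  x[2] = 6,  x[3] = 23,  x[4] = 34,  x[5] = 2,  x[6] = 40,  x[7] = 40,  x[8] = 37,  x[9] = 28,  x[10] = 39,  x[11] = 22,  x[12] = 23,  x[13] = 9,  x[14] = 9,  x[15] = 36,  x[16] = 35,  x[17] = 18,  x[18] = 7,  x[19] = 39,  x[20] = 1,  x[21] = 1,  x[22] = 4,  x[23] = 13,  x[24] = 2,  x[25] = 19,  x[26] = 18,  x[27] = 32,  x[28] = 32,  x[29] = 5.
Since (x[28], x[29]) = (x[0], x[1]) = (32, 5) (two consecutive terms determine the rest), the sequence is periodic with period 28.
So x[787] = x[0 + ((787-0) mod 28)] = x[3] = 23.

23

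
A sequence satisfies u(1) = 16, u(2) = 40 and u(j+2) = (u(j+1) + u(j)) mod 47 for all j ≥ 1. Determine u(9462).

Computing terms: u(1) = 16, u(2) = 40, u(3) = 9, u(4) = 2, u(5) = 11, u(6) = 13, u(7) = 24, u(8) = 37, u(9) = 14, u(10) = 4, u(11) = 18, u(12) = 22, u(13) = 40, u(14) = 15, u(15) = 8, u(16) = 23, u(17) = 31, u(18) = 7, u(19) = 38, u(20) = 45, u(21) = 36, u(22) = 34, u(23) = 23, u(24) = 10, u(25) = 33, u(26) = 43, u(27) = 29, u(28) = 25, u(29) = 7, u(30) = 32, u(31) = 39, u(32) = 24, u(33) = 16, u(34) = 40.
The sequence repeats with period 32.
(9462 - 1) mod 32 = 21, so u(9462) = u(22) = 34.

34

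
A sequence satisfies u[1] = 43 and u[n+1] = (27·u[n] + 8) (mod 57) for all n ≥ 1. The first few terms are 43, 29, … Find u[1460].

29

We have u[1] = 43; u[2] = 29; u[3] = 50; u[4] = 47; u[5] = 23; u[6] = 2; u[7] = 5; u[8] = 29.
Since u[8] = u[2] = 29, the sequence is eventually periodic: after a pre-period of length 1 it cycles with period 6.
For n ≥ 2, u[n] depends only on (n - 2) mod 6. (1460 - 2) mod 6 = 0, so u[1460] = u[2] = 29.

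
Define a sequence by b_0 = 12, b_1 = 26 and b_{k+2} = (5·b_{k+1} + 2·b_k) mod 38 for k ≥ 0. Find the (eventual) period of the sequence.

Listing terms: b_0 = 12; b_1 = 26; b_2 = 2; b_3 = 24; b_4 = 10; b_5 = 22; b_6 = 16; b_7 = 10; b_8 = 6; b_9 = 12; b_{10} = 34; b_{11} = 4; b_{12} = 12; b_{13} = 30; b_{14} = 22; b_{15} = 18; b_{16} = 20; b_{17} = 22; b_{18} = 36; b_{19} = 34; b_{20} = 14; b_{21} = 24; b_{22} = 34; b_{23} = 28; b_{24} = 18; b_{25} = 32; b_{26} = 6; b_{27} = 18; b_{28} = 26; b_{29} = 14; b_{30} = 8; b_{31} = 30; b_{32} = 14; b_{33} = 16; b_{34} = 32; b_{35} = 2; b_{36} = 36; b_{37} = 32; b_{38} = 4; b_{39} = 8; b_{40} = 10; b_{41} = 28; b_{42} = 8; b_{43} = 20; b_{44} = 2; b_{45} = 12; b_{46} = 26.
The sequence repeats with period 45.

45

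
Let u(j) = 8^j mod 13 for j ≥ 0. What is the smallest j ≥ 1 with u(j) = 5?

3

We have u(0) = 1; u(1) = 8; u(2) = 12; u(3) = 5; u(4) = 1.
Since u(4) = u(0) = 1, the sequence is periodic with period 4.
The value 5 first appears (with j ≥ 1) at u(3).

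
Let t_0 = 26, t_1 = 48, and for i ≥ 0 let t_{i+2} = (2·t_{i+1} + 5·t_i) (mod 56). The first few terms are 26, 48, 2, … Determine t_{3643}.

We have t_0 = 26; t_1 = 48; t_2 = 2; t_3 = 20; t_4 = 50; t_5 = 32; t_6 = 34; t_7 = 4; t_8 = 10; t_9 = 40; t_{10} = 18; t_{11} = 12; t_{12} = 2; t_{13} = 8; t_{14} = 26; t_{15} = 36; t_{16} = 34; t_{17} = 24; t_{18} = 50; t_{19} = 52; t_{20} = 18; t_{21} = 16; t_{22} = 10; t_{23} = 44; t_{24} = 26; t_{25} = 48.
Since (t_{24}, t_{25}) = (t_0, t_1) = (26, 48) (two consecutive terms determine the rest), the sequence is periodic with period 24.
(3643 - 0) mod 24 = 19, so t_{3643} = t_{19} = 52.

52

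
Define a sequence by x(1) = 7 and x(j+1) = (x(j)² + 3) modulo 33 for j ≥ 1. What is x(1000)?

4

Listing terms: x(1) = 7, x(2) = 19, x(3) = 1, x(4) = 4, x(5) = 19.
Since x(5) = x(2) = 19, the sequence is eventually periodic: after a pre-period of length 1 it cycles with period 3.
For j ≥ 2, x(j) depends only on (j - 2) mod 3. (1000 - 2) mod 3 = 2, so x(1000) = x(4) = 4.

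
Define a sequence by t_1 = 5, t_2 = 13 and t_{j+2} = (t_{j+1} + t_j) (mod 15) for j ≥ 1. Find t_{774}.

14

Listing terms: t_1 = 5; t_2 = 13; t_3 = 3; t_4 = 1; t_5 = 4; t_6 = 5; t_7 = 9; t_8 = 14; t_9 = 8; t_{10} = 7; t_{11} = 0; t_{12} = 7; t_{13} = 7; t_{14} = 14; t_{15} = 6; t_{16} = 5; t_{17} = 11; t_{18} = 1; t_{19} = 12; t_{20} = 13; t_{21} = 10; t_{22} = 8; t_{23} = 3; t_{24} = 11; t_{25} = 14; t_{26} = 10; t_{27} = 9; t_{28} = 4; t_{29} = 13; t_{30} = 2; t_{31} = 0; t_{32} = 2; t_{33} = 2; t_{34} = 4; t_{35} = 6; t_{36} = 10; t_{37} = 1; t_{38} = 11; t_{39} = 12; t_{40} = 8; t_{41} = 5; t_{42} = 13.
The sequence repeats with period 40.
(774 - 1) mod 40 = 13, so t_{774} = t_{14} = 14.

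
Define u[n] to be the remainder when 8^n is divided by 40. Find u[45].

8

Computing terms: u[0] = 1, u[1] = 8, u[2] = 24, u[3] = 32, u[4] = 16, u[5] = 8.
Since u[5] = u[1] = 8, the sequence is eventually periodic: after a pre-period of length 1 it cycles with period 4.
For n ≥ 1, u[n] depends only on (n - 1) mod 4. (45 - 1) mod 4 = 0, so u[45] = u[1] = 8.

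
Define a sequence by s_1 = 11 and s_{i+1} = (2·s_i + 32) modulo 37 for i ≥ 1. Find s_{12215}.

Listing terms: s_1 = 11, s_2 = 17, s_3 = 29, s_4 = 16, s_5 = 27, s_6 = 12, s_7 = 19, s_8 = 33, s_9 = 24, s_{10} = 6, s_{11} = 7, s_{12} = 9, s_{13} = 13, s_{14} = 21, s_{15} = 0, s_{16} = 32, s_{17} = 22, s_{18} = 2, s_{19} = 36, s_{20} = 30, s_{21} = 18, s_{22} = 31, s_{23} = 20, s_{24} = 35, s_{25} = 28, s_{26} = 14, s_{27} = 23, s_{28} = 4, s_{29} = 3, s_{30} = 1, s_{31} = 34, s_{32} = 26, s_{33} = 10, s_{34} = 15, s_{35} = 25, s_{36} = 8, s_{37} = 11.
Since s_{37} = s_1 = 11, the sequence is periodic with period 36.
So s_{12215} = s_{1 + ((12215-1) mod 36)} = s_{11} = 7.

7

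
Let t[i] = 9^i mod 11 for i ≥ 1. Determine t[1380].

We have t[1] = 9,  t[2] = 4,  t[3] = 3,  t[4] = 5,  t[5] = 1,  t[6] = 9.
Since t[6] = t[1] = 9, the sequence is periodic with period 5.
So t[1380] = t[1 + ((1380-1) mod 5)] = t[5] = 1.

1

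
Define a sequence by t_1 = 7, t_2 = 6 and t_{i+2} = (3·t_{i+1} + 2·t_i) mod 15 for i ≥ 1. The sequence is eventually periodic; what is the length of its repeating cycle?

t_1 = 7,  t_2 = 6,  t_3 = 2,  t_4 = 3,  t_5 = 13,  t_6 = 0,  t_7 = 11,  t_8 = 3,  t_9 = 1,  t_{10} = 9,  t_{11} = 14,  t_{12} = 0,  t_{13} = 13,  t_{14} = 9,  t_{15} = 8,  t_{16} = 12,  t_{17} = 7,  t_{18} = 0,  t_{19} = 14,  t_{20} = 12,  t_{21} = 4,  t_{22} = 6,  t_{23} = 11,  t_{24} = 0,  t_{25} = 7,  t_{26} = 6.
The sequence repeats with period 24.

24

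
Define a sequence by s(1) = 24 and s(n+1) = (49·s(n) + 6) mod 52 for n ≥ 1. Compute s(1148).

38

Computing terms: s(1) = 24; s(2) = 38; s(3) = 48; s(4) = 18; s(5) = 4; s(6) = 46; s(7) = 24.
Since s(7) = s(1) = 24, the sequence is periodic with period 6.
So s(1148) = s(1 + ((1148-1) mod 6)) = s(2) = 38.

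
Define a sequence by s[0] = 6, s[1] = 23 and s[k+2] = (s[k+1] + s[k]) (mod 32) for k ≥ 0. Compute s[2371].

Listing terms: s[0] = 6, s[1] = 23, s[2] = 29, s[3] = 20, s[4] = 17, s[5] = 5, s[6] = 22, s[7] = 27, s[8] = 17, s[9] = 12, s[10] = 29, s[11] = 9, s[12] = 6, s[13] = 15, s[14] = 21, s[15] = 4, s[16] = 25, s[17] = 29, s[18] = 22, s[19] = 19, s[20] = 9, s[21] = 28, s[22] = 5, s[23] = 1, s[24] = 6, s[25] = 7, s[26] = 13, s[27] = 20, s[28] = 1, s[29] = 21, s[30] = 22, s[31] = 11, s[32] = 1, s[33] = 12, s[34] = 13, s[35] = 25, s[36] = 6, s[37] = 31, s[38] = 5, s[39] = 4, s[40] = 9, s[41] = 13, s[42] = 22, s[43] = 3, s[44] = 25, s[45] = 28, s[46] = 21, s[47] = 17, s[48] = 6, s[49] = 23.
Since (s[48], s[49]) = (s[0], s[1]) = (6, 23) (two consecutive terms determine the rest), the sequence is periodic with period 48.
(2371 - 0) mod 48 = 19, so s[2371] = s[19] = 19.

19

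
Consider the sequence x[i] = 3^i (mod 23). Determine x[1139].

16

x[0] = 1; x[1] = 3; x[2] = 9; x[3] = 4; x[4] = 12; x[5] = 13; x[6] = 16; x[7] = 2; x[8] = 6; x[9] = 18; x[10] = 8; x[11] = 1.
Since x[11] = x[0] = 1, the sequence is periodic with period 11.
(1139 - 0) mod 11 = 6, so x[1139] = x[6] = 16.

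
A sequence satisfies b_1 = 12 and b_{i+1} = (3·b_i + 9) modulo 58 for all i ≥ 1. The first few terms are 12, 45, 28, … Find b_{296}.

33

Listing terms: b_1 = 12, b_2 = 45, b_3 = 28, b_4 = 35, b_5 = 56, b_6 = 3, b_7 = 18, b_8 = 5, b_9 = 24, b_{10} = 23, b_{11} = 20, b_{12} = 11, b_{13} = 42, b_{14} = 19, b_{15} = 8, b_{16} = 33, b_{17} = 50, b_{18} = 43, b_{19} = 22, b_{20} = 17, b_{21} = 2, b_{22} = 15, b_{23} = 54, b_{24} = 55, b_{25} = 0, b_{26} = 9, b_{27} = 36, b_{28} = 1, b_{29} = 12.
Since b_{29} = b_1 = 12, the sequence is periodic with period 28.
(296 - 1) mod 28 = 15, so b_{296} = b_{16} = 33.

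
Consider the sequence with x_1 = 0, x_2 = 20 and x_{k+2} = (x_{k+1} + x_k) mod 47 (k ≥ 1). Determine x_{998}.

6

x_1 = 0,  x_2 = 20,  x_3 = 20,  x_4 = 40,  x_5 = 13,  x_6 = 6,  x_7 = 19,  x_8 = 25,  x_9 = 44,  x_{10} = 22,  x_{11} = 19,  x_{12} = 41,  x_{13} = 13,  x_{14} = 7,  x_{15} = 20,  x_{16} = 27,  x_{17} = 0,  x_{18} = 27,  x_{19} = 27,  x_{20} = 7,  x_{21} = 34,  x_{22} = 41,  x_{23} = 28,  x_{24} = 22,  x_{25} = 3,  x_{26} = 25,  x_{27} = 28,  x_{28} = 6,  x_{29} = 34,  x_{30} = 40,  x_{31} = 27,  x_{32} = 20,  x_{33} = 0,  x_{34} = 20.
The sequence repeats with period 32.
(998 - 1) mod 32 = 5, so x_{998} = x_6 = 6.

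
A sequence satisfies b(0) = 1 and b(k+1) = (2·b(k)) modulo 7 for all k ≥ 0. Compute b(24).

Computing terms: b(0) = 1; b(1) = 2; b(2) = 4; b(3) = 1.
Since b(3) = b(0) = 1, the sequence is periodic with period 3.
So b(24) = b(0 + ((24-0) mod 3)) = b(0) = 1.

1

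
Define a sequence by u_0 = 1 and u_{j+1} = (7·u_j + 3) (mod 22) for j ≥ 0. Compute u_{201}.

10

Listing terms: u_0 = 1,  u_1 = 10,  u_2 = 7,  u_3 = 8,  u_4 = 15,  u_5 = 20,  u_6 = 11,  u_7 = 14,  u_8 = 13,  u_9 = 6,  u_{10} = 1.
Since u_{10} = u_0 = 1, the sequence is periodic with period 10.
(201 - 0) mod 10 = 1, so u_{201} = u_1 = 10.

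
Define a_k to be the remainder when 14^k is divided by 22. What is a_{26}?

14

Listing terms: a_1 = 14, a_2 = 20, a_3 = 16, a_4 = 4, a_5 = 12, a_6 = 14.
Since a_6 = a_1 = 14, the sequence is periodic with period 5.
(26 - 1) mod 5 = 0, so a_{26} = a_1 = 14.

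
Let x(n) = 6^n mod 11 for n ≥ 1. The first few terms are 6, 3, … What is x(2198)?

4

We have x(1) = 6, x(2) = 3, x(3) = 7, x(4) = 9, x(5) = 10, x(6) = 5, x(7) = 8, x(8) = 4, x(9) = 2, x(10) = 1, x(11) = 6.
The sequence repeats with period 10.
(2198 - 1) mod 10 = 7, so x(2198) = x(8) = 4.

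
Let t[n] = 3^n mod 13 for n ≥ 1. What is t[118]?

t[1] = 3,  t[2] = 9,  t[3] = 1,  t[4] = 3.
Since t[4] = t[1] = 3, the sequence is periodic with period 3.
(118 - 1) mod 3 = 0, so t[118] = t[1] = 3.

3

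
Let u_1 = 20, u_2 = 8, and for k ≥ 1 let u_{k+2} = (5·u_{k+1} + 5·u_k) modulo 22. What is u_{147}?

20

We have u_1 = 20,  u_2 = 8,  u_3 = 8,  u_4 = 14,  u_5 = 0,  u_6 = 4,  u_7 = 20,  u_8 = 10,  u_9 = 18,  u_{10} = 8,  u_{11} = 20,  u_{12} = 8.
Since (u_{11}, u_{12}) = (u_1, u_2) = (20, 8) (two consecutive terms determine the rest), the sequence is periodic with period 10.
So u_{147} = u_{1 + ((147-1) mod 10)} = u_7 = 20.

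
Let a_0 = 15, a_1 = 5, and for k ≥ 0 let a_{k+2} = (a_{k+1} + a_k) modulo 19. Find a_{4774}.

7

We have a_0 = 15,  a_1 = 5,  a_2 = 1,  a_3 = 6,  a_4 = 7,  a_5 = 13,  a_6 = 1,  a_7 = 14,  a_8 = 15,  a_9 = 10,  a_{10} = 6,  a_{11} = 16,  a_{12} = 3,  a_{13} = 0,  a_{14} = 3,  a_{15} = 3,  a_{16} = 6,  a_{17} = 9,  a_{18} = 15,  a_{19} = 5.
Since (a_{18}, a_{19}) = (a_0, a_1) = (15, 5) (two consecutive terms determine the rest), the sequence is periodic with period 18.
So a_{4774} = a_{0 + ((4774-0) mod 18)} = a_4 = 7.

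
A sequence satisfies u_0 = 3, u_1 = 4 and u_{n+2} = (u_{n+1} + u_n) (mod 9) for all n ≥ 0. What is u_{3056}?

u_0 = 3, u_1 = 4, u_2 = 7, u_3 = 2, u_4 = 0, u_5 = 2, u_6 = 2, u_7 = 4, u_8 = 6, u_9 = 1, u_{10} = 7, u_{11} = 8, u_{12} = 6, u_{13} = 5, u_{14} = 2, u_{15} = 7, u_{16} = 0, u_{17} = 7, u_{18} = 7, u_{19} = 5, u_{20} = 3, u_{21} = 8, u_{22} = 2, u_{23} = 1, u_{24} = 3, u_{25} = 4.
The sequence repeats with period 24.
(3056 - 0) mod 24 = 8, so u_{3056} = u_8 = 6.

6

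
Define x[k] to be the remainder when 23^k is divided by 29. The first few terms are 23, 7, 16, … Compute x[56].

Computing terms: x[1] = 23; x[2] = 7; x[3] = 16; x[4] = 20; x[5] = 25; x[6] = 24; x[7] = 1; x[8] = 23.
The sequence repeats with period 7.
(56 - 1) mod 7 = 6, so x[56] = x[7] = 1.

1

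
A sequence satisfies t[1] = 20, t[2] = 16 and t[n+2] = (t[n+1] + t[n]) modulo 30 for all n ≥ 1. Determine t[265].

We have t[1] = 20; t[2] = 16; t[3] = 6; t[4] = 22; t[5] = 28; t[6] = 20; t[7] = 18; t[8] = 8; t[9] = 26; t[10] = 4; t[11] = 0; t[12] = 4; t[13] = 4; t[14] = 8; t[15] = 12; t[16] = 20; t[17] = 2; t[18] = 22; t[19] = 24; t[20] = 16; t[21] = 10; t[22] = 26; t[23] = 6; t[24] = 2; t[25] = 8; t[26] = 10; t[27] = 18; t[28] = 28; t[29] = 16; t[30] = 14; t[31] = 0; t[32] = 14; t[33] = 14; t[34] = 28; t[35] = 12; t[36] = 10; t[37] = 22; t[38] = 2; t[39] = 24; t[40] = 26; t[41] = 20; t[42] = 16.
The sequence repeats with period 40.
(265 - 1) mod 40 = 24, so t[265] = t[25] = 8.

8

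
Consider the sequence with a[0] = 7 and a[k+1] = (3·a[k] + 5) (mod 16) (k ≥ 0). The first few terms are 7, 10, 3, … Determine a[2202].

We have a[0] = 7,  a[1] = 10,  a[2] = 3,  a[3] = 14,  a[4] = 15,  a[5] = 2,  a[6] = 11,  a[7] = 6,  a[8] = 7.
Since a[8] = a[0] = 7, the sequence is periodic with period 8.
So a[2202] = a[0 + ((2202-0) mod 8)] = a[2] = 3.

3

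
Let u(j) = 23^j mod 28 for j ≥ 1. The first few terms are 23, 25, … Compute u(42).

Computing terms: u(1) = 23,  u(2) = 25,  u(3) = 15,  u(4) = 9,  u(5) = 11,  u(6) = 1,  u(7) = 23.
Since u(7) = u(1) = 23, the sequence is periodic with period 6.
(42 - 1) mod 6 = 5, so u(42) = u(6) = 1.

1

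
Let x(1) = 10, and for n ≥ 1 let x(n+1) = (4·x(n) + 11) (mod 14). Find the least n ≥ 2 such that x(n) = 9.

Computing terms: x(1) = 10, x(2) = 9, x(3) = 5, x(4) = 3, x(5) = 9.
Since x(5) = x(2) = 9, the sequence is eventually periodic: after a pre-period of length 1 it cycles with period 3.
The value 9 first appears (with n ≥ 2) at x(2).

2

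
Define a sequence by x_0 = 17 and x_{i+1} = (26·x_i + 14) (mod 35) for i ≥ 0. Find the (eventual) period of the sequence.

30

We have x_0 = 17; x_1 = 1; x_2 = 5; x_3 = 4; x_4 = 13; x_5 = 2; x_6 = 31; x_7 = 15; x_8 = 19; x_9 = 18; x_{10} = 27; x_{11} = 16; x_{12} = 10; x_{13} = 29; x_{14} = 33; x_{15} = 32; x_{16} = 6; x_{17} = 30; x_{18} = 24; x_{19} = 8; x_{20} = 12; x_{21} = 11; x_{22} = 20; x_{23} = 9; x_{24} = 3; x_{25} = 22; x_{26} = 26; x_{27} = 25; x_{28} = 34; x_{29} = 23; x_{30} = 17.
Since x_{30} = x_0 = 17, the sequence is periodic with period 30.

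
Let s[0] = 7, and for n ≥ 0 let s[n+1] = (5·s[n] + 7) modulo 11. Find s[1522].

8

Listing terms: s[0] = 7, s[1] = 9, s[2] = 8, s[3] = 3, s[4] = 0, s[5] = 7.
Since s[5] = s[0] = 7, the sequence is periodic with period 5.
So s[1522] = s[0 + ((1522-0) mod 5)] = s[2] = 8.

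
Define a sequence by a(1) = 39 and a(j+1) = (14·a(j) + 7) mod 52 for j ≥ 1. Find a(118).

We have a(1) = 39, a(2) = 33, a(3) = 1, a(4) = 21, a(5) = 41, a(6) = 9, a(7) = 29, a(8) = 49, a(9) = 17, a(10) = 37, a(11) = 5, a(12) = 25, a(13) = 45, a(14) = 13, a(15) = 33.
Since a(15) = a(2) = 33, the sequence is eventually periodic: after a pre-period of length 1 it cycles with period 13.
For j ≥ 2, a(j) depends only on (j - 2) mod 13. (118 - 2) mod 13 = 12, so a(118) = a(14) = 13.

13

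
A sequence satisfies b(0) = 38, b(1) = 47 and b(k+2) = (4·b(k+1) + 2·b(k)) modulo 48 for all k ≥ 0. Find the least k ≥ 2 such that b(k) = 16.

We have b(0) = 38,  b(1) = 47,  b(2) = 24,  b(3) = 46,  b(4) = 40,  b(5) = 12,  b(6) = 32,  b(7) = 8,  b(8) = 0,  b(9) = 16,  b(10) = 16,  b(11) = 0,  b(12) = 32,  b(13) = 32,  b(14) = 0,  b(15) = 16.
Since (b(14), b(15)) = (b(8), b(9)) = (0, 16) (two consecutive terms determine the rest), the sequence is eventually periodic: after a pre-period of length 8 it cycles with period 6.
The value 16 first appears (with k ≥ 2) at b(9).

9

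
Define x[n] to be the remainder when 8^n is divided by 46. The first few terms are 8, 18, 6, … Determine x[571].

26

Listing terms: x[1] = 8, x[2] = 18, x[3] = 6, x[4] = 2, x[5] = 16, x[6] = 36, x[7] = 12, x[8] = 4, x[9] = 32, x[10] = 26, x[11] = 24, x[12] = 8.
The sequence repeats with period 11.
(571 - 1) mod 11 = 9, so x[571] = x[10] = 26.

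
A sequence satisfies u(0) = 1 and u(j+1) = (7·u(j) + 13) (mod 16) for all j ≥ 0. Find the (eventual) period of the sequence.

Listing terms: u(0) = 1,  u(1) = 4,  u(2) = 9,  u(3) = 12,  u(4) = 1.
The sequence repeats with period 4.

4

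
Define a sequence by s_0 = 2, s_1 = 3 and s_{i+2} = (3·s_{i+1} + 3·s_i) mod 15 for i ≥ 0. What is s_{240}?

Computing terms: s_0 = 2,  s_1 = 3,  s_2 = 0,  s_3 = 9,  s_4 = 12,  s_5 = 3,  s_6 = 0.
Since (s_5, s_6) = (s_1, s_2) = (3, 0) (two consecutive terms determine the rest), the sequence is eventually periodic: after a pre-period of length 1 it cycles with period 4.
For i ≥ 1, s_i depends only on (i - 1) mod 4. (240 - 1) mod 4 = 3, so s_{240} = s_4 = 12.

12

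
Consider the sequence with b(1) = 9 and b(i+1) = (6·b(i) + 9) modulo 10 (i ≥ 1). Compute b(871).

b(1) = 9; b(2) = 3; b(3) = 7; b(4) = 1; b(5) = 5; b(6) = 9.
Since b(6) = b(1) = 9, the sequence is periodic with period 5.
So b(871) = b(1 + ((871-1) mod 5)) = b(1) = 9.

9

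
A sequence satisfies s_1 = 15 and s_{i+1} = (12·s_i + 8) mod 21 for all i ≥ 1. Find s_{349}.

8

We have s_1 = 15; s_2 = 20; s_3 = 17; s_4 = 2; s_5 = 11; s_6 = 14; s_7 = 8; s_8 = 20.
Since s_8 = s_2 = 20, the sequence is eventually periodic: after a pre-period of length 1 it cycles with period 6.
For i ≥ 2, s_i depends only on (i - 2) mod 6. (349 - 2) mod 6 = 5, so s_{349} = s_7 = 8.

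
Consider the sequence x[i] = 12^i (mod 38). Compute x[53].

We have x[1] = 12; x[2] = 30; x[3] = 18; x[4] = 26; x[5] = 8; x[6] = 20; x[7] = 12.
The sequence repeats with period 6.
So x[53] = x[1 + ((53-1) mod 6)] = x[5] = 8.

8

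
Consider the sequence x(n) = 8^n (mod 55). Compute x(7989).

x(1) = 8; x(2) = 9; x(3) = 17; x(4) = 26; x(5) = 43; x(6) = 14; x(7) = 2; x(8) = 16; x(9) = 18; x(10) = 34; x(11) = 52; x(12) = 31; x(13) = 28; x(14) = 4; x(15) = 32; x(16) = 36; x(17) = 13; x(18) = 49; x(19) = 7; x(20) = 1; x(21) = 8.
The sequence repeats with period 20.
(7989 - 1) mod 20 = 8, so x(7989) = x(9) = 18.

18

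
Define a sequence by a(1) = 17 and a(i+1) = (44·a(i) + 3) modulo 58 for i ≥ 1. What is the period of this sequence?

Listing terms: a(1) = 17, a(2) = 55, a(3) = 45, a(4) = 11, a(5) = 23, a(6) = 29, a(7) = 3, a(8) = 19, a(9) = 27, a(10) = 31, a(11) = 33, a(12) = 5, a(13) = 49, a(14) = 13, a(15) = 53, a(16) = 15, a(17) = 25, a(18) = 1, a(19) = 47, a(20) = 41, a(21) = 9, a(22) = 51, a(23) = 43, a(24) = 39, a(25) = 37, a(26) = 7, a(27) = 21, a(28) = 57, a(29) = 17.
Since a(29) = a(1) = 17, the sequence is periodic with period 28.

28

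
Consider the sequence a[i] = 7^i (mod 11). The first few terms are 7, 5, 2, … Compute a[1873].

a[1] = 7, a[2] = 5, a[3] = 2, a[4] = 3, a[5] = 10, a[6] = 4, a[7] = 6, a[8] = 9, a[9] = 8, a[10] = 1, a[11] = 7.
Since a[11] = a[1] = 7, the sequence is periodic with period 10.
So a[1873] = a[1 + ((1873-1) mod 10)] = a[3] = 2.

2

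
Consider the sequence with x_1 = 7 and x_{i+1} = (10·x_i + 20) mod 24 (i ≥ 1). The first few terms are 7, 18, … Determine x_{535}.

4

Listing terms: x_1 = 7,  x_2 = 18,  x_3 = 8,  x_4 = 4,  x_5 = 12,  x_6 = 20,  x_7 = 4.
Since x_7 = x_4 = 4, the sequence is eventually periodic: after a pre-period of length 3 it cycles with period 3.
For i ≥ 4, x_i depends only on (i - 4) mod 3. (535 - 4) mod 3 = 0, so x_{535} = x_4 = 4.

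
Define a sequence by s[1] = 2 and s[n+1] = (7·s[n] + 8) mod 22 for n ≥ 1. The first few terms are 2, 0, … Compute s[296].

10

We have s[1] = 2; s[2] = 0; s[3] = 8; s[4] = 20; s[5] = 16; s[6] = 10; s[7] = 12; s[8] = 4; s[9] = 14; s[10] = 18; s[11] = 2.
Since s[11] = s[1] = 2, the sequence is periodic with period 10.
(296 - 1) mod 10 = 5, so s[296] = s[6] = 10.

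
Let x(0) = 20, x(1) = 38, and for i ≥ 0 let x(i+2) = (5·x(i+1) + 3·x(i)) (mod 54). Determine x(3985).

26

Listing terms: x(0) = 20,  x(1) = 38,  x(2) = 34,  x(3) = 14,  x(4) = 10,  x(5) = 38,  x(6) = 4,  x(7) = 26,  x(8) = 34,  x(9) = 32,  x(10) = 46,  x(11) = 2,  x(12) = 40,  x(13) = 44,  x(14) = 16,  x(15) = 50,  x(16) = 28,  x(17) = 20,  x(18) = 22,  x(19) = 8,  x(20) = 52,  x(21) = 14,  x(22) = 10.
Since (x(21), x(22)) = (x(3), x(4)) = (14, 10) (two consecutive terms determine the rest), the sequence is eventually periodic: after a pre-period of length 3 it cycles with period 18.
For i ≥ 3, x(i) depends only on (i - 3) mod 18. (3985 - 3) mod 18 = 4, so x(3985) = x(7) = 26.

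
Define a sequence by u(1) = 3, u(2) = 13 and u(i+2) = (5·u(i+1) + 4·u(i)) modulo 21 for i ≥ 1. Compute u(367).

16

u(1) = 3; u(2) = 13; u(3) = 14; u(4) = 17; u(5) = 15; u(6) = 17; u(7) = 19; u(8) = 16; u(9) = 9; u(10) = 4; u(11) = 14; u(12) = 2; u(13) = 3; u(14) = 2; u(15) = 1; u(16) = 13; u(17) = 6; u(18) = 19; u(19) = 14; u(20) = 20; u(21) = 9; u(22) = 20; u(23) = 10; u(24) = 4; u(25) = 18; u(26) = 1; u(27) = 14; u(28) = 11; u(29) = 6; u(30) = 11; u(31) = 16; u(32) = 19; u(33) = 12; u(34) = 10; u(35) = 14; u(36) = 5; u(37) = 18; u(38) = 5; u(39) = 13; u(40) = 1; u(41) = 15; u(42) = 16; u(43) = 14; u(44) = 8; u(45) = 12; u(46) = 8; u(47) = 4; u(48) = 10; u(49) = 3; u(50) = 13.
The sequence repeats with period 48.
(367 - 1) mod 48 = 30, so u(367) = u(31) = 16.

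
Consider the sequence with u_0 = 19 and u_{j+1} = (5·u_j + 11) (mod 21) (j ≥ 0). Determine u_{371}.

Computing terms: u_0 = 19; u_1 = 1; u_2 = 16; u_3 = 7; u_4 = 4; u_5 = 10; u_6 = 19.
Since u_6 = u_0 = 19, the sequence is periodic with period 6.
So u_{371} = u_{0 + ((371-0) mod 6)} = u_5 = 10.

10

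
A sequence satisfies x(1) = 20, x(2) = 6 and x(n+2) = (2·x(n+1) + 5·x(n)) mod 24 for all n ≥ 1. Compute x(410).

6

Listing terms: x(1) = 20, x(2) = 6, x(3) = 16, x(4) = 14, x(5) = 12, x(6) = 22, x(7) = 8, x(8) = 6, x(9) = 4, x(10) = 14, x(11) = 0, x(12) = 22, x(13) = 20, x(14) = 6.
The sequence repeats with period 12.
So x(410) = x(1 + ((410-1) mod 12)) = x(2) = 6.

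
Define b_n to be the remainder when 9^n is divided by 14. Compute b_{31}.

Listing terms: b_0 = 1,  b_1 = 9,  b_2 = 11,  b_3 = 1.
Since b_3 = b_0 = 1, the sequence is periodic with period 3.
(31 - 0) mod 3 = 1, so b_{31} = b_1 = 9.

9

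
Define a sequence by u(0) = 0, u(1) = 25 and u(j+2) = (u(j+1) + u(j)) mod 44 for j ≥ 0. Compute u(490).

11

u(0) = 0; u(1) = 25; u(2) = 25; u(3) = 6; u(4) = 31; u(5) = 37; u(6) = 24; u(7) = 17; u(8) = 41; u(9) = 14; u(10) = 11; u(11) = 25; u(12) = 36; u(13) = 17; u(14) = 9; u(15) = 26; u(16) = 35; u(17) = 17; u(18) = 8; u(19) = 25; u(20) = 33; u(21) = 14; u(22) = 3; u(23) = 17; u(24) = 20; u(25) = 37; u(26) = 13; u(27) = 6; u(28) = 19; u(29) = 25; u(30) = 0; u(31) = 25.
The sequence repeats with period 30.
(490 - 0) mod 30 = 10, so u(490) = u(10) = 11.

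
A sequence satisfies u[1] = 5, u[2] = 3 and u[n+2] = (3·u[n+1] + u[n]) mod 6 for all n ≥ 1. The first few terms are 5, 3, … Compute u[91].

u[1] = 5, u[2] = 3, u[3] = 2, u[4] = 3, u[5] = 5, u[6] = 0, u[7] = 5, u[8] = 3.
Since (u[7], u[8]) = (u[1], u[2]) = (5, 3) (two consecutive terms determine the rest), the sequence is periodic with period 6.
So u[91] = u[1 + ((91-1) mod 6)] = u[1] = 5.

5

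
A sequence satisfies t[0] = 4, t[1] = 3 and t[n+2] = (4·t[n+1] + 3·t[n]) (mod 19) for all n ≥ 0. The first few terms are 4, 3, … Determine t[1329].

13

Computing terms: t[0] = 4,  t[1] = 3,  t[2] = 5,  t[3] = 10,  t[4] = 17,  t[5] = 3,  t[6] = 6,  t[7] = 14,  t[8] = 17,  t[9] = 15,  t[10] = 16,  t[11] = 14,  t[12] = 9,  t[13] = 2,  t[14] = 16,  t[15] = 13,  t[16] = 5,  t[17] = 2,  t[18] = 4,  t[19] = 3.
The sequence repeats with period 18.
So t[1329] = t[0 + ((1329-0) mod 18)] = t[15] = 13.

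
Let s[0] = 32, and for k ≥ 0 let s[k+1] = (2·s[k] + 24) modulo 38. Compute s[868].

36

We have s[0] = 32; s[1] = 12; s[2] = 10; s[3] = 6; s[4] = 36; s[5] = 20; s[6] = 26; s[7] = 0; s[8] = 24; s[9] = 34; s[10] = 16; s[11] = 18; s[12] = 22; s[13] = 30; s[14] = 8; s[15] = 2; s[16] = 28; s[17] = 4; s[18] = 32.
The sequence repeats with period 18.
So s[868] = s[0 + ((868-0) mod 18)] = s[4] = 36.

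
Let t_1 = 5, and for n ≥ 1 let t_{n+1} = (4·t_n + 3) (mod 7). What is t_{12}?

4

We have t_1 = 5; t_2 = 2; t_3 = 4; t_4 = 5.
Since t_4 = t_1 = 5, the sequence is periodic with period 3.
(12 - 1) mod 3 = 2, so t_{12} = t_3 = 4.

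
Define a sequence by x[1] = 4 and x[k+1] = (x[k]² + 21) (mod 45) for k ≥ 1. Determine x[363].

40

x[1] = 4; x[2] = 37; x[3] = 40; x[4] = 1; x[5] = 22; x[6] = 10; x[7] = 31; x[8] = 37.
Since x[8] = x[2] = 37, the sequence is eventually periodic: after a pre-period of length 1 it cycles with period 6.
For k ≥ 2, x[k] depends only on (k - 2) mod 6. (363 - 2) mod 6 = 1, so x[363] = x[3] = 40.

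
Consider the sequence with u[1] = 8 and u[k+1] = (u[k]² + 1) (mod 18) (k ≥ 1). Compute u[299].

Computing terms: u[1] = 8, u[2] = 11, u[3] = 14, u[4] = 17, u[5] = 2, u[6] = 5, u[7] = 8.
Since u[7] = u[1] = 8, the sequence is periodic with period 6.
(299 - 1) mod 6 = 4, so u[299] = u[5] = 2.

2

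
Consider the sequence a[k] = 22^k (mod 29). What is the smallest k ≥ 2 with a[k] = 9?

a[1] = 22,  a[2] = 20,  a[3] = 5,  a[4] = 23,  a[5] = 13,  a[6] = 25,  a[7] = 28,  a[8] = 7,  a[9] = 9,  a[10] = 24,  a[11] = 6,  a[12] = 16,  a[13] = 4,  a[14] = 1,  a[15] = 22.
Since a[15] = a[1] = 22, the sequence is periodic with period 14.
The value 9 first appears (with k ≥ 2) at a[9].

9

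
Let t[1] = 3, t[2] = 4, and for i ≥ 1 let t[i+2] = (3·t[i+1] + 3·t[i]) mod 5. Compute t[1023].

1

t[1] = 3,  t[2] = 4,  t[3] = 1,  t[4] = 0,  t[5] = 3,  t[6] = 4.
The sequence repeats with period 4.
(1023 - 1) mod 4 = 2, so t[1023] = t[3] = 1.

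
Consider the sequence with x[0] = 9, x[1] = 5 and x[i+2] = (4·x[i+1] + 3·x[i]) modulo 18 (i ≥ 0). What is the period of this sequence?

Computing terms: x[0] = 9, x[1] = 5, x[2] = 11, x[3] = 5, x[4] = 17, x[5] = 11, x[6] = 5.
Since (x[5], x[6]) = (x[2], x[3]) = (11, 5) (two consecutive terms determine the rest), the sequence is eventually periodic: after a pre-period of length 2 it cycles with period 3.

3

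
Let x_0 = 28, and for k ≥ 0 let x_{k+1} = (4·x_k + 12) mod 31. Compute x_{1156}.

0

Computing terms: x_0 = 28, x_1 = 0, x_2 = 12, x_3 = 29, x_4 = 4, x_5 = 28.
The sequence repeats with period 5.
(1156 - 0) mod 5 = 1, so x_{1156} = x_1 = 0.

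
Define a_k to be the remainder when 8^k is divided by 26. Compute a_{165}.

8

We have a_1 = 8, a_2 = 12, a_3 = 18, a_4 = 14, a_5 = 8.
The sequence repeats with period 4.
So a_{165} = a_{1 + ((165-1) mod 4)} = a_1 = 8.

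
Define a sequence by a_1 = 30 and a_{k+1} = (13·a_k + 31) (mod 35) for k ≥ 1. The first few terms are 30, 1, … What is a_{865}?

a_1 = 30,  a_2 = 1,  a_3 = 9,  a_4 = 8,  a_5 = 30.
The sequence repeats with period 4.
(865 - 1) mod 4 = 0, so a_{865} = a_1 = 30.

30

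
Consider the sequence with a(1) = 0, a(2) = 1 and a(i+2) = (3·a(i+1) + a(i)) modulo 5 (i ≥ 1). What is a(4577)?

3

a(1) = 0; a(2) = 1; a(3) = 3; a(4) = 0; a(5) = 3; a(6) = 4; a(7) = 0; a(8) = 4; a(9) = 2; a(10) = 0; a(11) = 2; a(12) = 1; a(13) = 0; a(14) = 1.
The sequence repeats with period 12.
So a(4577) = a(1 + ((4577-1) mod 12)) = a(5) = 3.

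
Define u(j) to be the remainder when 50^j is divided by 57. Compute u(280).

Computing terms: u(0) = 1; u(1) = 50; u(2) = 49; u(3) = 56; u(4) = 7; u(5) = 8; u(6) = 1.
Since u(6) = u(0) = 1, the sequence is periodic with period 6.
(280 - 0) mod 6 = 4, so u(280) = u(4) = 7.

7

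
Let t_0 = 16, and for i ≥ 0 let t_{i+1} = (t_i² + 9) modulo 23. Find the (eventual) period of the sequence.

Listing terms: t_0 = 16,  t_1 = 12,  t_2 = 15,  t_3 = 4,  t_4 = 2,  t_5 = 13,  t_6 = 17,  t_7 = 22,  t_8 = 10,  t_9 = 17.
Since t_9 = t_6 = 17, the sequence is eventually periodic: after a pre-period of length 6 it cycles with period 3.

3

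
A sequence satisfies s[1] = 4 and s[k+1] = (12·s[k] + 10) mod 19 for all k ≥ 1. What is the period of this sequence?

6

s[1] = 4, s[2] = 1, s[3] = 3, s[4] = 8, s[5] = 11, s[6] = 9, s[7] = 4.
Since s[7] = s[1] = 4, the sequence is periodic with period 6.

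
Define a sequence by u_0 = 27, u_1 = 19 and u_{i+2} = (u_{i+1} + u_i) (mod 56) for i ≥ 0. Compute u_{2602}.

3

Listing terms: u_0 = 27; u_1 = 19; u_2 = 46; u_3 = 9; u_4 = 55; u_5 = 8; u_6 = 7; u_7 = 15; u_8 = 22; u_9 = 37; u_{10} = 3; u_{11} = 40; u_{12} = 43; u_{13} = 27; u_{14} = 14; u_{15} = 41; u_{16} = 55; u_{17} = 40; u_{18} = 39; u_{19} = 23; u_{20} = 6; u_{21} = 29; u_{22} = 35; u_{23} = 8; u_{24} = 43; u_{25} = 51; u_{26} = 38; u_{27} = 33; u_{28} = 15; u_{29} = 48; u_{30} = 7; u_{31} = 55; u_{32} = 6; u_{33} = 5; u_{34} = 11; u_{35} = 16; u_{36} = 27; u_{37} = 43; u_{38} = 14; u_{39} = 1; u_{40} = 15; u_{41} = 16; u_{42} = 31; u_{43} = 47; u_{44} = 22; u_{45} = 13; u_{46} = 35; u_{47} = 48; u_{48} = 27; u_{49} = 19.
The sequence repeats with period 48.
So u_{2602} = u_{0 + ((2602-0) mod 48)} = u_{10} = 3.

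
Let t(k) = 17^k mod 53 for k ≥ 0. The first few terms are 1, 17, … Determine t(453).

11

Listing terms: t(0) = 1; t(1) = 17; t(2) = 24; t(3) = 37; t(4) = 46; t(5) = 40; t(6) = 44; t(7) = 6; t(8) = 49; t(9) = 38; t(10) = 10; t(11) = 11; t(12) = 28; t(13) = 52; t(14) = 36; t(15) = 29; t(16) = 16; t(17) = 7; t(18) = 13; t(19) = 9; t(20) = 47; t(21) = 4; t(22) = 15; t(23) = 43; t(24) = 42; t(25) = 25; t(26) = 1.
The sequence repeats with period 26.
(453 - 0) mod 26 = 11, so t(453) = t(11) = 11.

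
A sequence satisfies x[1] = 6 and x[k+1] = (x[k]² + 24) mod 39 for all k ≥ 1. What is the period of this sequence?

Computing terms: x[1] = 6, x[2] = 21, x[3] = 36, x[4] = 33, x[5] = 21.
Since x[5] = x[2] = 21, the sequence is eventually periodic: after a pre-period of length 1 it cycles with period 3.

3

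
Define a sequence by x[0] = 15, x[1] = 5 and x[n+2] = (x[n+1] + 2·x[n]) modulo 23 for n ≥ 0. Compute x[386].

Computing terms: x[0] = 15,  x[1] = 5,  x[2] = 12,  x[3] = 22,  x[4] = 0,  x[5] = 21,  x[6] = 21,  x[7] = 17,  x[8] = 13,  x[9] = 1,  x[10] = 4,  x[11] = 6,  x[12] = 14,  x[13] = 3,  x[14] = 8,  x[15] = 14,  x[16] = 7,  x[17] = 12,  x[18] = 3,  x[19] = 4,  x[20] = 10,  x[21] = 18,  x[22] = 15,  x[23] = 5.
Since (x[22], x[23]) = (x[0], x[1]) = (15, 5) (two consecutive terms determine the rest), the sequence is periodic with period 22.
(386 - 0) mod 22 = 12, so x[386] = x[12] = 14.

14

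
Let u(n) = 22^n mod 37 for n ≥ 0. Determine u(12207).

29

Listing terms: u(0) = 1,  u(1) = 22,  u(2) = 3,  u(3) = 29,  u(4) = 9,  u(5) = 13,  u(6) = 27,  u(7) = 2,  u(8) = 7,  u(9) = 6,  u(10) = 21,  u(11) = 18,  u(12) = 26,  u(13) = 17,  u(14) = 4,  u(15) = 14,  u(16) = 12,  u(17) = 5,  u(18) = 36,  u(19) = 15,  u(20) = 34,  u(21) = 8,  u(22) = 28,  u(23) = 24,  u(24) = 10,  u(25) = 35,  u(26) = 30,  u(27) = 31,  u(28) = 16,  u(29) = 19,  u(30) = 11,  u(31) = 20,  u(32) = 33,  u(33) = 23,  u(34) = 25,  u(35) = 32,  u(36) = 1.
The sequence repeats with period 36.
(12207 - 0) mod 36 = 3, so u(12207) = u(3) = 29.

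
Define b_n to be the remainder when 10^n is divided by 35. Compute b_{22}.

25

We have b_0 = 1; b_1 = 10; b_2 = 30; b_3 = 20; b_4 = 25; b_5 = 5; b_6 = 15; b_7 = 10.
Since b_7 = b_1 = 10, the sequence is eventually periodic: after a pre-period of length 1 it cycles with period 6.
For n ≥ 1, b_n depends only on (n - 1) mod 6. (22 - 1) mod 6 = 3, so b_{22} = b_4 = 25.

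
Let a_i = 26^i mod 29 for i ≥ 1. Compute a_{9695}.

a_1 = 26; a_2 = 9; a_3 = 2; a_4 = 23; a_5 = 18; a_6 = 4; a_7 = 17; a_8 = 7; a_9 = 8; a_{10} = 5; a_{11} = 14; a_{12} = 16; a_{13} = 10; a_{14} = 28; a_{15} = 3; a_{16} = 20; a_{17} = 27; a_{18} = 6; a_{19} = 11; a_{20} = 25; a_{21} = 12; a_{22} = 22; a_{23} = 21; a_{24} = 24; a_{25} = 15; a_{26} = 13; a_{27} = 19; a_{28} = 1; a_{29} = 26.
The sequence repeats with period 28.
(9695 - 1) mod 28 = 6, so a_{9695} = a_7 = 17.

17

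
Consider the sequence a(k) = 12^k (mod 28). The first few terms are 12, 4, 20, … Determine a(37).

Listing terms: a(1) = 12, a(2) = 4, a(3) = 20, a(4) = 16, a(5) = 24, a(6) = 8, a(7) = 12.
The sequence repeats with period 6.
(37 - 1) mod 6 = 0, so a(37) = a(1) = 12.

12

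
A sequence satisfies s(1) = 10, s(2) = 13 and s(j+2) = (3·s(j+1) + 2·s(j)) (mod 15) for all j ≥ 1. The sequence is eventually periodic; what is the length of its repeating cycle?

24

We have s(1) = 10; s(2) = 13; s(3) = 14; s(4) = 8; s(5) = 7; s(6) = 7; s(7) = 5; s(8) = 14; s(9) = 7; s(10) = 4; s(11) = 11; s(12) = 11; s(13) = 10; s(14) = 7; s(15) = 11; s(16) = 2; s(17) = 13; s(18) = 13; s(19) = 5; s(20) = 11; s(21) = 13; s(22) = 1; s(23) = 14; s(24) = 14; s(25) = 10; s(26) = 13.
The sequence repeats with period 24.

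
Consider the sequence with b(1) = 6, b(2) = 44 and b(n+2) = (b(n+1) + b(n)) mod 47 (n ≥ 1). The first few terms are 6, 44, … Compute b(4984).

38

b(1) = 6,  b(2) = 44,  b(3) = 3,  b(4) = 0,  b(5) = 3,  b(6) = 3,  b(7) = 6,  b(8) = 9,  b(9) = 15,  b(10) = 24,  b(11) = 39,  b(12) = 16,  b(13) = 8,  b(14) = 24,  b(15) = 32,  b(16) = 9,  b(17) = 41,  b(18) = 3,  b(19) = 44,  b(20) = 0,  b(21) = 44,  b(22) = 44,  b(23) = 41,  b(24) = 38,  b(25) = 32,  b(26) = 23,  b(27) = 8,  b(28) = 31,  b(29) = 39,  b(30) = 23,  b(31) = 15,  b(32) = 38,  b(33) = 6,  b(34) = 44.
Since (b(33), b(34)) = (b(1), b(2)) = (6, 44) (two consecutive terms determine the rest), the sequence is periodic with period 32.
So b(4984) = b(1 + ((4984-1) mod 32)) = b(24) = 38.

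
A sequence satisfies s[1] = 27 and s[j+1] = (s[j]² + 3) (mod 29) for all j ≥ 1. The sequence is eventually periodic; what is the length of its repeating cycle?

s[1] = 27; s[2] = 7; s[3] = 23; s[4] = 10; s[5] = 16; s[6] = 27.
Since s[6] = s[1] = 27, the sequence is periodic with period 5.

5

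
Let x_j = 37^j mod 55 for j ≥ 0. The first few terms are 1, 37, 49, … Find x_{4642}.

49

Listing terms: x_0 = 1, x_1 = 37, x_2 = 49, x_3 = 53, x_4 = 36, x_5 = 12, x_6 = 4, x_7 = 38, x_8 = 31, x_9 = 47, x_{10} = 34, x_{11} = 48, x_{12} = 16, x_{13} = 42, x_{14} = 14, x_{15} = 23, x_{16} = 26, x_{17} = 27, x_{18} = 9, x_{19} = 3, x_{20} = 1.
The sequence repeats with period 20.
So x_{4642} = x_{0 + ((4642-0) mod 20)} = x_2 = 49.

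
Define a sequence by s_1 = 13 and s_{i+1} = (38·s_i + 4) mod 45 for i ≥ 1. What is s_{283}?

We have s_1 = 13, s_2 = 3, s_3 = 28, s_4 = 33, s_5 = 43, s_6 = 18, s_7 = 13.
The sequence repeats with period 6.
So s_{283} = s_{1 + ((283-1) mod 6)} = s_1 = 13.

13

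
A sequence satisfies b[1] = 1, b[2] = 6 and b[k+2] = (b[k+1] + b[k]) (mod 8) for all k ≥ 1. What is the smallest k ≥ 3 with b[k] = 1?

6

b[1] = 1, b[2] = 6, b[3] = 7, b[4] = 5, b[5] = 4, b[6] = 1, b[7] = 5, b[8] = 6, b[9] = 3, b[10] = 1, b[11] = 4, b[12] = 5, b[13] = 1, b[14] = 6.
The sequence repeats with period 12.
The value 1 first appears (with k ≥ 3) at b[6].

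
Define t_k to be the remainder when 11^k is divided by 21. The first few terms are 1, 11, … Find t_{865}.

t_0 = 1, t_1 = 11, t_2 = 16, t_3 = 8, t_4 = 4, t_5 = 2, t_6 = 1.
Since t_6 = t_0 = 1, the sequence is periodic with period 6.
So t_{865} = t_{0 + ((865-0) mod 6)} = t_1 = 11.

11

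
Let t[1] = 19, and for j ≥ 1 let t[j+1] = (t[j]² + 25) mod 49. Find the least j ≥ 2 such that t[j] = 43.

Computing terms: t[1] = 19,  t[2] = 43,  t[3] = 12,  t[4] = 22,  t[5] = 19.
The sequence repeats with period 4.
The value 43 first appears (with j ≥ 2) at t[2].

2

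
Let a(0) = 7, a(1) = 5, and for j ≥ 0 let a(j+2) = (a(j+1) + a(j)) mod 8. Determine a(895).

a(0) = 7, a(1) = 5, a(2) = 4, a(3) = 1, a(4) = 5, a(5) = 6, a(6) = 3, a(7) = 1, a(8) = 4, a(9) = 5, a(10) = 1, a(11) = 6, a(12) = 7, a(13) = 5.
The sequence repeats with period 12.
So a(895) = a(0 + ((895-0) mod 12)) = a(7) = 1.

1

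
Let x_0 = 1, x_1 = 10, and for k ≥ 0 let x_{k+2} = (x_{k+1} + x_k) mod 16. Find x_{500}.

7

Listing terms: x_0 = 1, x_1 = 10, x_2 = 11, x_3 = 5, x_4 = 0, x_5 = 5, x_6 = 5, x_7 = 10, x_8 = 15, x_9 = 9, x_{10} = 8, x_{11} = 1, x_{12} = 9, x_{13} = 10, x_{14} = 3, x_{15} = 13, x_{16} = 0, x_{17} = 13, x_{18} = 13, x_{19} = 10, x_{20} = 7, x_{21} = 1, x_{22} = 8, x_{23} = 9, x_{24} = 1, x_{25} = 10.
Since (x_{24}, x_{25}) = (x_0, x_1) = (1, 10) (two consecutive terms determine the rest), the sequence is periodic with period 24.
So x_{500} = x_{0 + ((500-0) mod 24)} = x_{20} = 7.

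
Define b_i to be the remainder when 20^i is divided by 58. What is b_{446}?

24

Listing terms: b_1 = 20,  b_2 = 52,  b_3 = 54,  b_4 = 36,  b_5 = 24,  b_6 = 16,  b_7 = 30,  b_8 = 20.
The sequence repeats with period 7.
So b_{446} = b_{1 + ((446-1) mod 7)} = b_5 = 24.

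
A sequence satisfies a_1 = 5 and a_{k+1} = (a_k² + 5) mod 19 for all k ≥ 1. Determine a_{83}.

12

We have a_1 = 5, a_2 = 11, a_3 = 12, a_4 = 16, a_5 = 14, a_6 = 11.
Since a_6 = a_2 = 11, the sequence is eventually periodic: after a pre-period of length 1 it cycles with period 4.
For k ≥ 2, a_k depends only on (k - 2) mod 4. (83 - 2) mod 4 = 1, so a_{83} = a_3 = 12.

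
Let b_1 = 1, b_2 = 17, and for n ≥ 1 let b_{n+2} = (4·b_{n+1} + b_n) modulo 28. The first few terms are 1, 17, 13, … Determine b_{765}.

5

Listing terms: b_1 = 1; b_2 = 17; b_3 = 13; b_4 = 13; b_5 = 9; b_6 = 21; b_7 = 9; b_8 = 1; b_9 = 13; b_{10} = 25; b_{11} = 1; b_{12} = 1; b_{13} = 5; b_{14} = 21; b_{15} = 5; b_{16} = 13; b_{17} = 1; b_{18} = 17.
Since (b_{17}, b_{18}) = (b_1, b_2) = (1, 17) (two consecutive terms determine the rest), the sequence is periodic with period 16.
So b_{765} = b_{1 + ((765-1) mod 16)} = b_{13} = 5.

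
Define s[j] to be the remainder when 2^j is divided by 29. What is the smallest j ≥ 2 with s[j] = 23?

20

We have s[1] = 2,  s[2] = 4,  s[3] = 8,  s[4] = 16,  s[5] = 3,  s[6] = 6,  s[7] = 12,  s[8] = 24,  s[9] = 19,  s[10] = 9,  s[11] = 18,  s[12] = 7,  s[13] = 14,  s[14] = 28,  s[15] = 27,  s[16] = 25,  s[17] = 21,  s[18] = 13,  s[19] = 26,  s[20] = 23,  s[21] = 17,  s[22] = 5,  s[23] = 10,  s[24] = 20,  s[25] = 11,  s[26] = 22,  s[27] = 15,  s[28] = 1,  s[29] = 2.
The sequence repeats with period 28.
The value 23 first appears (with j ≥ 2) at s[20].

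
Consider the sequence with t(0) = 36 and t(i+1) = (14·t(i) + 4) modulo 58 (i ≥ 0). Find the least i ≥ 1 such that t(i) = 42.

3

Computing terms: t(0) = 36,  t(1) = 44,  t(2) = 40,  t(3) = 42,  t(4) = 12,  t(5) = 56,  t(6) = 34,  t(7) = 16,  t(8) = 54,  t(9) = 6,  t(10) = 30,  t(11) = 18,  t(12) = 24,  t(13) = 50,  t(14) = 8,  t(15) = 0,  t(16) = 4,  t(17) = 2,  t(18) = 32,  t(19) = 46,  t(20) = 10,  t(21) = 28,  t(22) = 48,  t(23) = 38,  t(24) = 14,  t(25) = 26,  t(26) = 20,  t(27) = 52,  t(28) = 36.
The sequence repeats with period 28.
The value 42 first appears (with i ≥ 1) at t(3).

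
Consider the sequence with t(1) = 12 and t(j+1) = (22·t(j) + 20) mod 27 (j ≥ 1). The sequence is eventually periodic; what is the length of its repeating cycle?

t(1) = 12,  t(2) = 14,  t(3) = 4,  t(4) = 0,  t(5) = 20,  t(6) = 1,  t(7) = 15,  t(8) = 26,  t(9) = 25,  t(10) = 3,  t(11) = 5,  t(12) = 22,  t(13) = 18,  t(14) = 11,  t(15) = 19,  t(16) = 6,  t(17) = 17,  t(18) = 16,  t(19) = 21,  t(20) = 23,  t(21) = 13,  t(22) = 9,  t(23) = 2,  t(24) = 10,  t(25) = 24,  t(26) = 8,  t(27) = 7,  t(28) = 12.
The sequence repeats with period 27.

27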